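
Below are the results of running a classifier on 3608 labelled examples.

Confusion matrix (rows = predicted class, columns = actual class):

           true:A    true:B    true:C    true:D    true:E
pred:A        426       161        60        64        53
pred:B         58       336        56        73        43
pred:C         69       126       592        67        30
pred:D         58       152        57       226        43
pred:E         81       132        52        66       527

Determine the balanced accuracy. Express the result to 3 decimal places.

0.585

Balanced accuracy = mean of per-class recall.
  A: recall = 426/692 = 0.6156
  B: recall = 336/907 = 0.3705
  C: recall = 592/817 = 0.7246
  D: recall = 226/496 = 0.4556
  E: recall = 527/696 = 0.7572
Mean = (0.6156 + 0.3705 + 0.7246 + 0.4556 + 0.7572) / 5 = 0.585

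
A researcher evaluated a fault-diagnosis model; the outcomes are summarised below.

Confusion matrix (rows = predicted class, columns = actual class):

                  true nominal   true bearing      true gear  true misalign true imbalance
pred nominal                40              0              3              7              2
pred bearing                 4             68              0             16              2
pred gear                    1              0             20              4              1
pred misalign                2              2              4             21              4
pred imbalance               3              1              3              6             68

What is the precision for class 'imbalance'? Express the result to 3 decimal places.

One-vs-rest for 'imbalance': TP = diagonal; FP = other classes predicted 'imbalance'; FN = 'imbalance' predicted as other.
precision = TP/(TP+FP).
imbalance: TP=68, FP=3+1+3+6=13 → 68/81 = 0.8395

0.840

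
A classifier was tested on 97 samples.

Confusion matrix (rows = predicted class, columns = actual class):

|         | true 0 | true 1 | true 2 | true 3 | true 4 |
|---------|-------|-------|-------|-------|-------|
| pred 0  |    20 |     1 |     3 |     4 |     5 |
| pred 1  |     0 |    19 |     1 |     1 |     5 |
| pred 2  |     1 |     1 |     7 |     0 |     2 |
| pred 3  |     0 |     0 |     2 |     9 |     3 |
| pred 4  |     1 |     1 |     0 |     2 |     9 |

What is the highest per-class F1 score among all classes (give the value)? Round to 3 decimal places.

Per-class F1 score (2·TP/(2·TP+FP+FN)):
  0: TP=20, FP=1+3+4+5=13, FN=0+1+0+1=2 → 40/55 = 0.7273
  1: TP=19, FP=0+1+1+5=7, FN=1+1+0+1=3 → 38/48 = 0.7917
  2: TP=7, FP=1+1+0+2=4, FN=3+1+2+0=6 → 14/24 = 0.5833
  3: TP=9, FP=0+0+2+3=5, FN=4+1+0+2=7 → 18/30 = 0.6000
  4: TP=9, FP=1+1+0+2=4, FN=5+5+2+3=15 → 18/37 = 0.4865
Highest is class '1' with F1 score = 0.792.

0.792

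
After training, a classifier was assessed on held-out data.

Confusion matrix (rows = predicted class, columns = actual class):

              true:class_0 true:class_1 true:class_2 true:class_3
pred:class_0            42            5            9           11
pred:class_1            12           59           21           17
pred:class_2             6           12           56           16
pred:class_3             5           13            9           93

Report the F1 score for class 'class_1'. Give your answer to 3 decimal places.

0.596

F1 score = 2·TP/(2·TP+FP+FN).
class_1: TP=59, FP=12+21+17=50, FN=5+12+13=30 → 118/198 = 0.5960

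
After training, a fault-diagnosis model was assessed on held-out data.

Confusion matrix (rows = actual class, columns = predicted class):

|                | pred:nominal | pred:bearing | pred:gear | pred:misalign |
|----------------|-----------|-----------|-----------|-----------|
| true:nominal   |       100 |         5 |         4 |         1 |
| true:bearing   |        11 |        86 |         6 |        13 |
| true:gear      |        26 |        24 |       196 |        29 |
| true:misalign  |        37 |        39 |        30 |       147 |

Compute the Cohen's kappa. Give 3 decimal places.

Observed agreement pₒ = trace/N = 529/754 = 0.7016
Expected agreement pₑ = Σ (rowᵢ·colᵢ)/N² = (110·174 + 116·154 + 275·236 + 253·190)/754² = 0.2638
κ = (pₒ − pₑ)/(1 − pₑ) = (0.7016 − 0.2638)/(1 − 0.2638) = 0.595

0.595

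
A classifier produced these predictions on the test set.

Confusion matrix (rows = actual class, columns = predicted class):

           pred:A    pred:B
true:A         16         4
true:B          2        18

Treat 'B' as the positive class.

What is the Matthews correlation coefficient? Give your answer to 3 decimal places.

0.704

MCC = (TP·TN − FP·FN) / √((TP+FP)(TP+FN)(TN+FP)(TN+FN))
Numerator = 18·16 − 4·2 = 280
Denominator = √(22·20·20·18) = √158400 = 397.9950
MCC = 280 / 397.9950 = 0.704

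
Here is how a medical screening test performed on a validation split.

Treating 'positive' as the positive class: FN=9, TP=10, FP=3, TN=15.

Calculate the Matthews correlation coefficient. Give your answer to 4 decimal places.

0.3765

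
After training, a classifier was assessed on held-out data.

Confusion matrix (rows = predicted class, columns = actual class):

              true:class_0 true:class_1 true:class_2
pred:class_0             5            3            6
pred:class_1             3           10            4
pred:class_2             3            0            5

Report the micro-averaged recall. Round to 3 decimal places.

Micro-averaging pools counts across classes: ΣTP=20, ΣFP=19, ΣFN=19.
Micro-recall = TP/(TP+FN) on pooled counts = 0.513 (equals overall accuracy in single-label multiclass).

0.513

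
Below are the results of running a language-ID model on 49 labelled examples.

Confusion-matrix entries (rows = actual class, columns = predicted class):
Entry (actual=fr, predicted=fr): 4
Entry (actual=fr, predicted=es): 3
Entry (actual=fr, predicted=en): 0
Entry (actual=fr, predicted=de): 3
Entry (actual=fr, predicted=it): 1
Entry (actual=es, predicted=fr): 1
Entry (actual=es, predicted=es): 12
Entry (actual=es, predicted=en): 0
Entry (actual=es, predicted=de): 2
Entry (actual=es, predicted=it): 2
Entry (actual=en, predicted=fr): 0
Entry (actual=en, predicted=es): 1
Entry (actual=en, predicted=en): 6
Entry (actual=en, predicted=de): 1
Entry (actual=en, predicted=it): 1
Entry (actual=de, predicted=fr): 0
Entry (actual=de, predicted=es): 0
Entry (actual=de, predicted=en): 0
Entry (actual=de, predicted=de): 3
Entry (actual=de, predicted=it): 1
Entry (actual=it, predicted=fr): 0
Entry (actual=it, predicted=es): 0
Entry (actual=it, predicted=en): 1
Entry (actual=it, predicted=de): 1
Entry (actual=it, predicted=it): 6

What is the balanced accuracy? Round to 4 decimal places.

Balanced accuracy = mean of per-class recall.
  fr: recall = 4/11 = 0.36364
  es: recall = 12/17 = 0.70588
  en: recall = 6/9 = 0.66667
  de: recall = 3/4 = 0.75000
  it: recall = 6/8 = 0.75000
Mean = (0.36364 + 0.70588 + 0.66667 + 0.75000 + 0.75000) / 5 = 0.6472

0.6472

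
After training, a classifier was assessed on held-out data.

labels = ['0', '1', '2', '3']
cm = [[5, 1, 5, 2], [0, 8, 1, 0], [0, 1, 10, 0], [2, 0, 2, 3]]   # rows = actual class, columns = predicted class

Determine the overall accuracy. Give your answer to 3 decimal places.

0.650

Accuracy = trace / total = (5+8+10+3=26) / 40 = 26/40 = 0.650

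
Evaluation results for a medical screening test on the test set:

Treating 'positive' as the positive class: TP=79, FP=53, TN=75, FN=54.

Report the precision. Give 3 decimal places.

Precision = TP/(TP+FP) = 79/(79+53) = 79/132 = 0.598

0.598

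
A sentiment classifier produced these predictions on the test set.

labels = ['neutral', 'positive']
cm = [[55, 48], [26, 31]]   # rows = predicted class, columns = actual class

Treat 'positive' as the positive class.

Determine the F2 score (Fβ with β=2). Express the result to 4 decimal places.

0.4155

Fβ = (1+β²)·TP / ((1+β²)·TP + β²·FN + FP), with β²=4
= 5·31 / (5·31 + 4·48 + 26) = 0.4155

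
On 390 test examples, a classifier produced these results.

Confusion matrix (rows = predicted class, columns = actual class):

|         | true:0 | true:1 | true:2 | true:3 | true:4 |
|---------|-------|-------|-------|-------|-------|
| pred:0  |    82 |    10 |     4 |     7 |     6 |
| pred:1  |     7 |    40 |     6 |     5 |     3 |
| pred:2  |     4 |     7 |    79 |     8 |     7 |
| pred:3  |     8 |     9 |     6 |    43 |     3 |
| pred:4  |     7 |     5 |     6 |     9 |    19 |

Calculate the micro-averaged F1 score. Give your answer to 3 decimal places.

0.674

Micro-averaging pools counts across classes: ΣTP=263, ΣFP=127, ΣFN=127.
Micro-F1 score = 2·TP/(2·TP+FP+FN) on pooled counts = 0.674 (equals overall accuracy in single-label multiclass).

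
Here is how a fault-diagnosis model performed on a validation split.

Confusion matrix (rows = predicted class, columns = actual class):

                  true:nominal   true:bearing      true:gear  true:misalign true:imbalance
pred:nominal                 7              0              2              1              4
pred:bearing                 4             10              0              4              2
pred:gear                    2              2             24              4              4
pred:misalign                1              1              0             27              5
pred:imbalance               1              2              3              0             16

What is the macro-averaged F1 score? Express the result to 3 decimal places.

Per-class F1 score (2·TP/(2·TP+FP+FN)):
  nominal: TP=7, FP=0+2+1+4=7, FN=4+2+1+1=8 → 14/29 = 0.4828
  bearing: TP=10, FP=4+0+4+2=10, FN=0+2+1+2=5 → 20/35 = 0.5714
  gear: TP=24, FP=2+2+4+4=12, FN=2+0+0+3=5 → 48/65 = 0.7385
  misalign: TP=27, FP=1+1+0+5=7, FN=1+4+4+0=9 → 54/70 = 0.7714
  imbalance: TP=16, FP=1+2+3+0=6, FN=4+2+4+5=15 → 32/53 = 0.6038
Macro-F1 score = mean = (0.4828 + 0.5714 + 0.7385 + 0.7714 + 0.6038) / 5 = 0.634

0.634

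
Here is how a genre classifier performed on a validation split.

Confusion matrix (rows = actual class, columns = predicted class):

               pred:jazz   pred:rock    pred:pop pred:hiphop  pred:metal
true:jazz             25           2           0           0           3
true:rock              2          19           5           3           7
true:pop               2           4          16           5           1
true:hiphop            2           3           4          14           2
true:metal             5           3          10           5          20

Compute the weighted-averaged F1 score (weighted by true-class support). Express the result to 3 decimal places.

0.577

Per-class F1 score (2·TP/(2·TP+FP+FN)):
  jazz: TP=25, FP=2+2+2+5=11, FN=2+0+0+3=5 → 50/66 = 0.7576
  rock: TP=19, FP=2+4+3+3=12, FN=2+5+3+7=17 → 38/67 = 0.5672
  pop: TP=16, FP=0+5+4+10=19, FN=2+4+5+1=12 → 32/63 = 0.5079
  hiphop: TP=14, FP=0+3+5+5=13, FN=2+3+4+2=11 → 28/52 = 0.5385
  metal: TP=20, FP=3+7+1+2=13, FN=5+3+10+5=23 → 40/76 = 0.5263
Weighted-F1 score = Σ (supportᵢ/N)·F1 scoreᵢ with N=162: (30/162)·0.7576 + (36/162)·0.5672 + (28/162)·0.5079 + (25/162)·0.5385 + (43/162)·0.5263 = 0.577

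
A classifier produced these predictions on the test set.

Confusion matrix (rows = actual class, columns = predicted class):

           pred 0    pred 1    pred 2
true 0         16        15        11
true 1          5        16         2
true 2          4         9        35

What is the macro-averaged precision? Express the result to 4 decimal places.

0.5897

Per-class precision (TP/(TP+FP)):
  0: TP=16, FP=5+4=9 → 16/25 = 0.64000
  1: TP=16, FP=15+9=24 → 16/40 = 0.40000
  2: TP=35, FP=11+2=13 → 35/48 = 0.72917
Macro-precision = mean = (0.64000 + 0.40000 + 0.72917) / 3 = 0.5897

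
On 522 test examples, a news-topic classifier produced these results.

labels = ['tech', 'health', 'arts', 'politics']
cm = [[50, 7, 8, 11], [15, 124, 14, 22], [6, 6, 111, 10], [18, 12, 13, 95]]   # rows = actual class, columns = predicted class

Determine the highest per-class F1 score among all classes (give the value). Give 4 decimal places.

0.7957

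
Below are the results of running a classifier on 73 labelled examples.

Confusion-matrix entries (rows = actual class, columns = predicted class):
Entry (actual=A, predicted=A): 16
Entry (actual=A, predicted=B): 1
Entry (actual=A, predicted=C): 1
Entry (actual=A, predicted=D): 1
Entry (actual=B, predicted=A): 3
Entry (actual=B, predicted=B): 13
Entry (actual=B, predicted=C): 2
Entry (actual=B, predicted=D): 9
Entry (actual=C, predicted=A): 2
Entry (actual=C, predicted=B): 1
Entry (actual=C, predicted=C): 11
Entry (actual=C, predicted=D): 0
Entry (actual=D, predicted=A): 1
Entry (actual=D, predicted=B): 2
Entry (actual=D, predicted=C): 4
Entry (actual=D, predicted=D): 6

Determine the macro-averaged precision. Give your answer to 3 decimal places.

0.620

Per-class precision (TP/(TP+FP)):
  A: TP=16, FP=3+2+1=6 → 16/22 = 0.7273
  B: TP=13, FP=1+1+2=4 → 13/17 = 0.7647
  C: TP=11, FP=1+2+4=7 → 11/18 = 0.6111
  D: TP=6, FP=1+9+0=10 → 6/16 = 0.3750
Macro-precision = mean = (0.7273 + 0.7647 + 0.6111 + 0.3750) / 4 = 0.620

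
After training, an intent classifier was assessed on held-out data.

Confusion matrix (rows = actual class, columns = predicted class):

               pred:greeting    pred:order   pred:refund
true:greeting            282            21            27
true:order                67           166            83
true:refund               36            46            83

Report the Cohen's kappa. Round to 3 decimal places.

0.466

Observed agreement pₒ = trace/N = 531/811 = 0.6547
Expected agreement pₑ = Σ (rowᵢ·colᵢ)/N² = (330·385 + 316·233 + 165·193)/811² = 0.3535
κ = (pₒ − pₑ)/(1 − pₑ) = (0.6547 − 0.3535)/(1 − 0.3535) = 0.466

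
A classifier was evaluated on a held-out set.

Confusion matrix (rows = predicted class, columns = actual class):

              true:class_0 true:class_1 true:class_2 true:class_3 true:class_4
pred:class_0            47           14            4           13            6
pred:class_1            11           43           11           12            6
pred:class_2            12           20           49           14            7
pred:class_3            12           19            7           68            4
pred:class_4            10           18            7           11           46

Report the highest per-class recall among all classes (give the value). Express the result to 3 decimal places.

Per-class recall (TP/(TP+FN)):
  class_0: TP=47, FN=11+12+12+10=45 → 47/92 = 0.5109
  class_1: TP=43, FN=14+20+19+18=71 → 43/114 = 0.3772
  class_2: TP=49, FN=4+11+7+7=29 → 49/78 = 0.6282
  class_3: TP=68, FN=13+12+14+11=50 → 68/118 = 0.5763
  class_4: TP=46, FN=6+6+7+4=23 → 46/69 = 0.6667
Highest is class 'class_4' with recall = 0.667.

0.667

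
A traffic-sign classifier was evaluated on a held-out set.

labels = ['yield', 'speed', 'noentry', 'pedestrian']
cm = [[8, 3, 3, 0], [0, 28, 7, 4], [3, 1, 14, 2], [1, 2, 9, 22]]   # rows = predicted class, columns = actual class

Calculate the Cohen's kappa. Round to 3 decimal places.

0.551

Observed agreement pₒ = trace/N = 72/107 = 0.6729
Expected agreement pₑ = Σ (rowᵢ·colᵢ)/N² = (12·14 + 34·39 + 33·20 + 28·34)/107² = 0.2713
κ = (pₒ − pₑ)/(1 − pₑ) = (0.6729 − 0.2713)/(1 − 0.2713) = 0.551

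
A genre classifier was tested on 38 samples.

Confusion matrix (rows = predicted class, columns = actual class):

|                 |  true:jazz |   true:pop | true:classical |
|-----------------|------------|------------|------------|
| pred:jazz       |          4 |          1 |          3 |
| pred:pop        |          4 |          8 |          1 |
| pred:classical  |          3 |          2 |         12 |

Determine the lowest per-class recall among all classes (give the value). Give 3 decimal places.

Per-class recall (TP/(TP+FN)):
  jazz: TP=4, FN=4+3=7 → 4/11 = 0.3636
  pop: TP=8, FN=1+2=3 → 8/11 = 0.7273
  classical: TP=12, FN=3+1=4 → 12/16 = 0.7500
Lowest is class 'jazz' with recall = 0.364.

0.364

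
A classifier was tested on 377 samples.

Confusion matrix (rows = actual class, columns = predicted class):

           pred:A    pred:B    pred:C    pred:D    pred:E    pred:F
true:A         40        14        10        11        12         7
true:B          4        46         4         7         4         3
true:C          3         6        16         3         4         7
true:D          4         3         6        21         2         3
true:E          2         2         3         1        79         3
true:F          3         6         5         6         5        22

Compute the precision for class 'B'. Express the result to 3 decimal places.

One-vs-rest for 'B': TP = diagonal; FP = other classes predicted 'B'; FN = 'B' predicted as other.
precision = TP/(TP+FP).
B: TP=46, FP=14+6+3+2+6=31 → 46/77 = 0.5974

0.597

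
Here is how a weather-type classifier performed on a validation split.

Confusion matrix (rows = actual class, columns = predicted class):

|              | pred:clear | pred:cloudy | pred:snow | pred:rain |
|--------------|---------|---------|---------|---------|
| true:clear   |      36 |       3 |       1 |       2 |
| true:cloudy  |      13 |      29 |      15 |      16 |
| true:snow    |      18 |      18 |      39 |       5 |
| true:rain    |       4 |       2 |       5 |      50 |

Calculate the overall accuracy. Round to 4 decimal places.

0.6016

Accuracy = trace / total = (36+29+39+50=154) / 256 = 154/256 = 0.6016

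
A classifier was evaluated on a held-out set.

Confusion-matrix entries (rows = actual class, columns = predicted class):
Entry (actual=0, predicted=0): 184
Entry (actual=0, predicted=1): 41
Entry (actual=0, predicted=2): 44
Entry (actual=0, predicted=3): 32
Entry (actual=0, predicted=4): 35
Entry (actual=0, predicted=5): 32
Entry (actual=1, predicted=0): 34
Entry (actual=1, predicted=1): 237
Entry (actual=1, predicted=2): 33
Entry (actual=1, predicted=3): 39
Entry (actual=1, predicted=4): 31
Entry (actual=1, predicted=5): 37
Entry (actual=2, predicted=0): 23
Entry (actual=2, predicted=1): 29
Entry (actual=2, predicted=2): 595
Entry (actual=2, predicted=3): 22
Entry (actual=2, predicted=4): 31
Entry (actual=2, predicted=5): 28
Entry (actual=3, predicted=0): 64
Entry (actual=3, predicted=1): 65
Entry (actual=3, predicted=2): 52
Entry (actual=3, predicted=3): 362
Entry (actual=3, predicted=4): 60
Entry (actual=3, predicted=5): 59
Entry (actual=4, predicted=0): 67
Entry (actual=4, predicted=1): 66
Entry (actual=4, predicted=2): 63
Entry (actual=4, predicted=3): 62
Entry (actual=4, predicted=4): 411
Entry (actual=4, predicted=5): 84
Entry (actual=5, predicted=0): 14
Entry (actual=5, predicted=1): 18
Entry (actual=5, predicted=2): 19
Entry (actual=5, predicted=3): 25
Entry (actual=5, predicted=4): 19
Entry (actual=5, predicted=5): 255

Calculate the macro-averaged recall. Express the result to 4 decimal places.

0.6192

Per-class recall (TP/(TP+FN)):
  0: TP=184, FN=41+44+32+35+32=184 → 184/368 = 0.50000
  1: TP=237, FN=34+33+39+31+37=174 → 237/411 = 0.57664
  2: TP=595, FN=23+29+22+31+28=133 → 595/728 = 0.81731
  3: TP=362, FN=64+65+52+60+59=300 → 362/662 = 0.54683
  4: TP=411, FN=67+66+63+62+84=342 → 411/753 = 0.54582
  5: TP=255, FN=14+18+19+25+19=95 → 255/350 = 0.72857
Macro-recall = mean = (0.50000 + 0.57664 + 0.81731 + 0.54683 + 0.54582 + 0.72857) / 6 = 0.6192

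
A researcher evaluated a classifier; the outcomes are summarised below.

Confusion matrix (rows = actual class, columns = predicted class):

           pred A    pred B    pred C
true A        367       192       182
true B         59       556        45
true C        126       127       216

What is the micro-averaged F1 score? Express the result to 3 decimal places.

0.609

Micro-averaging pools counts across classes: ΣTP=1139, ΣFP=731, ΣFN=731.
Micro-F1 score = 2·TP/(2·TP+FP+FN) on pooled counts = 0.609 (equals overall accuracy in single-label multiclass).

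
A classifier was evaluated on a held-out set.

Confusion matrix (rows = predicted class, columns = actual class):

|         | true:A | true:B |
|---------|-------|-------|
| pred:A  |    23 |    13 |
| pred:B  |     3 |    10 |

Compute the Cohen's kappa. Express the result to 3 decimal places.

Observed agreement pₒ = trace/N = 33/49 = 0.6735
Expected agreement pₑ = Σ (rowᵢ·colᵢ)/N² = (26·36 + 23·13)/49² = 0.5144
κ = (pₒ − pₑ)/(1 − pₑ) = (0.6735 − 0.5144)/(1 − 0.5144) = 0.328

0.328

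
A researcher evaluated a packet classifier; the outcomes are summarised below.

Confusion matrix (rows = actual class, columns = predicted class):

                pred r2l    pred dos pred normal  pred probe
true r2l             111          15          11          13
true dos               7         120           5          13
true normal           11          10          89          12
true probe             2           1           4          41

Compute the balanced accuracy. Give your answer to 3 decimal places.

Balanced accuracy = mean of per-class recall.
  r2l: recall = 111/150 = 0.7400
  dos: recall = 120/145 = 0.8276
  normal: recall = 89/122 = 0.7295
  probe: recall = 41/48 = 0.8542
Mean = (0.7400 + 0.8276 + 0.7295 + 0.8542) / 4 = 0.788

0.788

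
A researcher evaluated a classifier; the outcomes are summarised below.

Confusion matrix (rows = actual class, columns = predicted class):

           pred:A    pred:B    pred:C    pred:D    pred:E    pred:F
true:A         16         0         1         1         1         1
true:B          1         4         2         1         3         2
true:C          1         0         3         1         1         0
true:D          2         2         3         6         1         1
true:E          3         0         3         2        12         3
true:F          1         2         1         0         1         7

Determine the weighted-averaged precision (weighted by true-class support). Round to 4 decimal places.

Per-class precision (TP/(TP+FP)):
  A: TP=16, FP=1+1+2+3+1=8 → 16/24 = 0.66667
  B: TP=4, FP=0+0+2+0+2=4 → 4/8 = 0.50000
  C: TP=3, FP=1+2+3+3+1=10 → 3/13 = 0.23077
  D: TP=6, FP=1+1+1+2+0=5 → 6/11 = 0.54545
  E: TP=12, FP=1+3+1+1+1=7 → 12/19 = 0.63158
  F: TP=7, FP=1+2+0+1+3=7 → 7/14 = 0.50000
Weighted-precision = Σ (supportᵢ/N)·precisionᵢ with N=89: (20/89)·0.66667 + (13/89)·0.50000 + (6/89)·0.23077 + (15/89)·0.54545 + (23/89)·0.63158 + (12/89)·0.50000 = 0.5610

0.5610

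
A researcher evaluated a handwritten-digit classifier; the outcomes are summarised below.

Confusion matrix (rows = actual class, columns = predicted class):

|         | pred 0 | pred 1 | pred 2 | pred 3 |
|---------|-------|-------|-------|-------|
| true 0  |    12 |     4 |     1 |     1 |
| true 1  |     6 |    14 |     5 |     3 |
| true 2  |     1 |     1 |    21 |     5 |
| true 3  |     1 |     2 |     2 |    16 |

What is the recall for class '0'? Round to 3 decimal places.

recall = TP/(TP+FN).
0: TP=12, FN=4+1+1=6 → 12/18 = 0.6667

0.667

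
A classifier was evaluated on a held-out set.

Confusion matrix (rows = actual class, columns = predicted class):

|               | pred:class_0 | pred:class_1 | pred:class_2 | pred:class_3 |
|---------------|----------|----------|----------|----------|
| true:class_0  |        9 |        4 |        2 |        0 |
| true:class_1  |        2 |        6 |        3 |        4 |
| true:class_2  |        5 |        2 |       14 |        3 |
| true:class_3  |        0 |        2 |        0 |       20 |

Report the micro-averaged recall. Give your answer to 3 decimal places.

Micro-averaging pools counts across classes: ΣTP=49, ΣFP=27, ΣFN=27.
Micro-recall = TP/(TP+FN) on pooled counts = 0.645 (equals overall accuracy in single-label multiclass).

0.645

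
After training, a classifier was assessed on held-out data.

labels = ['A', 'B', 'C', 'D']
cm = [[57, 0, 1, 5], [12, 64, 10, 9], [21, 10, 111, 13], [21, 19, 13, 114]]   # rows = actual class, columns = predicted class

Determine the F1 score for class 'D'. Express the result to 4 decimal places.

Treat 'D' as positive and all other classes as negative.
F1 score = 2·TP/(2·TP+FP+FN).
D: TP=114, FP=5+9+13=27, FN=21+19+13=53 → 228/308 = 0.74026

0.7403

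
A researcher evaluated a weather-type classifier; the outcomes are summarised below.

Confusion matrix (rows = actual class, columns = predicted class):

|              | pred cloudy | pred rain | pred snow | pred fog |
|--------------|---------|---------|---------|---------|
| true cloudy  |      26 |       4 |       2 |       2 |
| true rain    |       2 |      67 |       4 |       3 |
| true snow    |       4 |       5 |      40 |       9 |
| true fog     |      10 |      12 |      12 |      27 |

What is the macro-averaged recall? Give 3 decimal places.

0.695

Per-class recall (TP/(TP+FN)):
  cloudy: TP=26, FN=4+2+2=8 → 26/34 = 0.7647
  rain: TP=67, FN=2+4+3=9 → 67/76 = 0.8816
  snow: TP=40, FN=4+5+9=18 → 40/58 = 0.6897
  fog: TP=27, FN=10+12+12=34 → 27/61 = 0.4426
Macro-recall = mean = (0.7647 + 0.8816 + 0.6897 + 0.4426) / 4 = 0.695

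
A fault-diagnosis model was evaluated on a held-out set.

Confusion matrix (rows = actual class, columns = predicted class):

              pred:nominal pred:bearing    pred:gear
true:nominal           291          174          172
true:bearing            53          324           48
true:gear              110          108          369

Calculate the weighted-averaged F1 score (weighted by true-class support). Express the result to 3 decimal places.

0.591

Per-class F1 score (2·TP/(2·TP+FP+FN)):
  nominal: TP=291, FP=53+110=163, FN=174+172=346 → 582/1091 = 0.5335
  bearing: TP=324, FP=174+108=282, FN=53+48=101 → 648/1031 = 0.6285
  gear: TP=369, FP=172+48=220, FN=110+108=218 → 738/1176 = 0.6276
Weighted-F1 score = Σ (supportᵢ/N)·F1 scoreᵢ with N=1649: (637/1649)·0.5335 + (425/1649)·0.6285 + (587/1649)·0.6276 = 0.591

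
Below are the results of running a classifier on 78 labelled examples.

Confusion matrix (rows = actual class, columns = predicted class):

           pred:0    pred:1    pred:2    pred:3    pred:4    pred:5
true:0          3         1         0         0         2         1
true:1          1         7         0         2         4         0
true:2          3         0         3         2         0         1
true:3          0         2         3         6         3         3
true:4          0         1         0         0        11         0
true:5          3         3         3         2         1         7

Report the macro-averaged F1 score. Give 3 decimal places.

Per-class F1 score (2·TP/(2·TP+FP+FN)):
  0: TP=3, FP=1+3+0+0+3=7, FN=1+0+0+2+1=4 → 6/17 = 0.3529
  1: TP=7, FP=1+0+2+1+3=7, FN=1+0+2+4+0=7 → 14/28 = 0.5000
  2: TP=3, FP=0+0+3+0+3=6, FN=3+0+2+0+1=6 → 6/18 = 0.3333
  3: TP=6, FP=0+2+2+0+2=6, FN=0+2+3+3+3=11 → 12/29 = 0.4138
  4: TP=11, FP=2+4+0+3+1=10, FN=0+1+0+0+0=1 → 22/33 = 0.6667
  5: TP=7, FP=1+0+1+3+0=5, FN=3+3+3+2+1=12 → 14/31 = 0.4516
Macro-F1 score = mean = (0.3529 + 0.5000 + 0.3333 + 0.4138 + 0.6667 + 0.4516) / 6 = 0.453

0.453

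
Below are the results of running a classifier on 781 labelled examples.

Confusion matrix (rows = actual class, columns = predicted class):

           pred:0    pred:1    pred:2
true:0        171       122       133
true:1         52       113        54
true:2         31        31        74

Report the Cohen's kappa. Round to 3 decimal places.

Observed agreement pₒ = trace/N = 358/781 = 0.4584
Expected agreement pₑ = Σ (rowᵢ·colᵢ)/N² = (426·254 + 219·266 + 136·261)/781² = 0.3311
κ = (pₒ − pₑ)/(1 − pₑ) = (0.4584 − 0.3311)/(1 − 0.3311) = 0.190

0.190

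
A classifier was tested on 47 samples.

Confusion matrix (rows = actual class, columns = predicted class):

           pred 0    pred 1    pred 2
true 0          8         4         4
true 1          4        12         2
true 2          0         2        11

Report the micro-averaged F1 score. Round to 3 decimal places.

Micro-averaging pools counts across classes: ΣTP=31, ΣFP=16, ΣFN=16.
Micro-F1 score = 2·TP/(2·TP+FP+FN) on pooled counts = 0.660 (equals overall accuracy in single-label multiclass).

0.660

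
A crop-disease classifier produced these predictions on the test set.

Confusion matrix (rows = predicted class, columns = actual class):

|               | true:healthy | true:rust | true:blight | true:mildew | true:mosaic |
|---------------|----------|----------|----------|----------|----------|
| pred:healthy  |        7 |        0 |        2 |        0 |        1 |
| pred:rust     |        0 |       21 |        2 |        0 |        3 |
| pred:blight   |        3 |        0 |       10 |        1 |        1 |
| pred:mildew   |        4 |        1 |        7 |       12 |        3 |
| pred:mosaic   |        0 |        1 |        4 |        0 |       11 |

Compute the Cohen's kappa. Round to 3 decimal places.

0.561

Observed agreement pₒ = trace/N = 61/94 = 0.6489
Expected agreement pₑ = Σ (rowᵢ·colᵢ)/N² = (14·10 + 23·26 + 25·15 + 13·27 + 19·16)/94² = 0.2001
κ = (pₒ − pₑ)/(1 − pₑ) = (0.6489 − 0.2001)/(1 − 0.2001) = 0.561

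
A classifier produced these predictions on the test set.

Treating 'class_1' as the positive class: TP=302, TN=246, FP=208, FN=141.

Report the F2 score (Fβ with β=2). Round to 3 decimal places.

0.662

Fβ = (1+β²)·TP / ((1+β²)·TP + β²·FN + FP), with β²=4
= 5·302 / (5·302 + 4·141 + 208) = 0.662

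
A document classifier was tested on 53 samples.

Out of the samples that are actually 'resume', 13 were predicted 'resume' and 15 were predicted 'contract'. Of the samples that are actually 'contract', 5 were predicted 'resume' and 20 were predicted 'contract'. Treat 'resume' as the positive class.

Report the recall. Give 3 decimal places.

0.464

Recall = TP/(TP+FN) = 13/(13+15) = 13/28 = 0.464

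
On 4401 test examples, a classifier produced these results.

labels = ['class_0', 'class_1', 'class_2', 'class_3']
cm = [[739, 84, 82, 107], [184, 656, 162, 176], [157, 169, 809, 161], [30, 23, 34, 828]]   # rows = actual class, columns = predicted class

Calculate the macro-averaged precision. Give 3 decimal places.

Per-class precision (TP/(TP+FP)):
  class_0: TP=739, FP=184+157+30=371 → 739/1110 = 0.6658
  class_1: TP=656, FP=84+169+23=276 → 656/932 = 0.7039
  class_2: TP=809, FP=82+162+34=278 → 809/1087 = 0.7443
  class_3: TP=828, FP=107+176+161=444 → 828/1272 = 0.6509
Macro-precision = mean = (0.6658 + 0.7039 + 0.7443 + 0.6509) / 4 = 0.691

0.691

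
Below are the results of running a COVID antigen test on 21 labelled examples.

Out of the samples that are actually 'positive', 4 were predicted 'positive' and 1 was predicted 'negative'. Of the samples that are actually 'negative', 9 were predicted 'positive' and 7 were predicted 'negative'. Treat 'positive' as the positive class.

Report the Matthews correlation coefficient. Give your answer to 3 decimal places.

MCC = (TP·TN − FP·FN) / √((TP+FP)(TP+FN)(TN+FP)(TN+FN))
Numerator = 4·7 − 9·1 = 19
Denominator = √(13·5·16·8) = √8320 = 91.2140
MCC = 19 / 91.2140 = 0.208

0.208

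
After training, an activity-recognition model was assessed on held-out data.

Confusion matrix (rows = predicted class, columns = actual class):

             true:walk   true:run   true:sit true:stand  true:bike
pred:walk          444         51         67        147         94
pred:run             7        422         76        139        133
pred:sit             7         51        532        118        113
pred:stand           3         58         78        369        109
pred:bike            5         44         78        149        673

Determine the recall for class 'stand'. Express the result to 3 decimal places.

0.400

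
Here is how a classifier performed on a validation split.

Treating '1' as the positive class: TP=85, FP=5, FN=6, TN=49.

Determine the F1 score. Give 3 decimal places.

0.939

Precision = TP/(TP+FP) = 85/90 = 0.9444
Recall = TP/(TP+FN) = 85/91 = 0.9341
F1 = 2·TP/(2·TP+FP+FN) = 170/181 = 0.939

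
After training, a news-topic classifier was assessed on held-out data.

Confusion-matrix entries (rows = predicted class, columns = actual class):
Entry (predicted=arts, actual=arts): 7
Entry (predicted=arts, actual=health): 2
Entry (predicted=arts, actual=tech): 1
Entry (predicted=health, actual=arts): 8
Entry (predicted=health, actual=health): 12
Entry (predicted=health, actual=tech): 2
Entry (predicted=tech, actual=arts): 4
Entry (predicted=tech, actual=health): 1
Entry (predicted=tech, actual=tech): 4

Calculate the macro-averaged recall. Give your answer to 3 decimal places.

Per-class recall (TP/(TP+FN)):
  arts: TP=7, FN=8+4=12 → 7/19 = 0.3684
  health: TP=12, FN=2+1=3 → 12/15 = 0.8000
  tech: TP=4, FN=1+2=3 → 4/7 = 0.5714
Macro-recall = mean = (0.3684 + 0.8000 + 0.5714) / 3 = 0.580

0.580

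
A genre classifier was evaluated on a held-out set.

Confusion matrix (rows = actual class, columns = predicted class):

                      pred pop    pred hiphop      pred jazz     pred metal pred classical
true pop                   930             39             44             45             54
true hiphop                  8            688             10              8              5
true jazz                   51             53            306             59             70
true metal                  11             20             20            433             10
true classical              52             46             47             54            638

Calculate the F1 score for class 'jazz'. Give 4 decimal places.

Take TP from the diagonal, FP from the rest of the 'jazz' prediction marginal, FN from the rest of the 'jazz' actual marginal.
F1 score = 2·TP/(2·TP+FP+FN).
jazz: TP=306, FP=44+10+20+47=121, FN=51+53+59+70=233 → 612/966 = 0.63354

0.6335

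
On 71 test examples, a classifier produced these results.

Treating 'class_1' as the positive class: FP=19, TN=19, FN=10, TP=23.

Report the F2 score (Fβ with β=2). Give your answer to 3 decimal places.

0.661

Fβ = (1+β²)·TP / ((1+β²)·TP + β²·FN + FP), with β²=4
= 5·23 / (5·23 + 4·10 + 19) = 0.661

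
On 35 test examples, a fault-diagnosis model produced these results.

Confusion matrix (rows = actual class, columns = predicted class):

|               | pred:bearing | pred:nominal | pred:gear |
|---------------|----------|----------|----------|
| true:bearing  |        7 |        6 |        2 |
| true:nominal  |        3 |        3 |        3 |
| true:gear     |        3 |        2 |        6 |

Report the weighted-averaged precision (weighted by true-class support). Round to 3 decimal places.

0.472

Per-class precision (TP/(TP+FP)):
  bearing: TP=7, FP=3+3=6 → 7/13 = 0.5385
  nominal: TP=3, FP=6+2=8 → 3/11 = 0.2727
  gear: TP=6, FP=2+3=5 → 6/11 = 0.5455
Weighted-precision = Σ (supportᵢ/N)·precisionᵢ with N=35: (15/35)·0.5385 + (9/35)·0.2727 + (11/35)·0.5455 = 0.472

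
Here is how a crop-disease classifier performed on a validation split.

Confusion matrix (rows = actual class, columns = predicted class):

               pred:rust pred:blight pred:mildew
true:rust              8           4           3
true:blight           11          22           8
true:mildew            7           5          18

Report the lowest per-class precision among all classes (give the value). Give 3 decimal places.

0.308

Per-class precision (TP/(TP+FP)):
  rust: TP=8, FP=11+7=18 → 8/26 = 0.3077
  blight: TP=22, FP=4+5=9 → 22/31 = 0.7097
  mildew: TP=18, FP=3+8=11 → 18/29 = 0.6207
Lowest is class 'rust' with precision = 0.308.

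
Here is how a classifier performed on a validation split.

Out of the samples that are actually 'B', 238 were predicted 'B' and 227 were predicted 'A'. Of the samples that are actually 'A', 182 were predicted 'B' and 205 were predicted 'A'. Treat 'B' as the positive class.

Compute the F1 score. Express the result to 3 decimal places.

0.538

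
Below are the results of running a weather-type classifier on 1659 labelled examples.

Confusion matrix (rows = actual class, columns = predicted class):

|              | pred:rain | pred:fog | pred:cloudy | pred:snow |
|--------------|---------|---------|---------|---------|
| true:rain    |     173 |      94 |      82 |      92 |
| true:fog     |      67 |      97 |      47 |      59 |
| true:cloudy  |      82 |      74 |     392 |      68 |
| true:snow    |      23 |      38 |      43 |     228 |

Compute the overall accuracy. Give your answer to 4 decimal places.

0.5365

Accuracy = trace / total = (173+97+392+228=890) / 1659 = 890/1659 = 0.5365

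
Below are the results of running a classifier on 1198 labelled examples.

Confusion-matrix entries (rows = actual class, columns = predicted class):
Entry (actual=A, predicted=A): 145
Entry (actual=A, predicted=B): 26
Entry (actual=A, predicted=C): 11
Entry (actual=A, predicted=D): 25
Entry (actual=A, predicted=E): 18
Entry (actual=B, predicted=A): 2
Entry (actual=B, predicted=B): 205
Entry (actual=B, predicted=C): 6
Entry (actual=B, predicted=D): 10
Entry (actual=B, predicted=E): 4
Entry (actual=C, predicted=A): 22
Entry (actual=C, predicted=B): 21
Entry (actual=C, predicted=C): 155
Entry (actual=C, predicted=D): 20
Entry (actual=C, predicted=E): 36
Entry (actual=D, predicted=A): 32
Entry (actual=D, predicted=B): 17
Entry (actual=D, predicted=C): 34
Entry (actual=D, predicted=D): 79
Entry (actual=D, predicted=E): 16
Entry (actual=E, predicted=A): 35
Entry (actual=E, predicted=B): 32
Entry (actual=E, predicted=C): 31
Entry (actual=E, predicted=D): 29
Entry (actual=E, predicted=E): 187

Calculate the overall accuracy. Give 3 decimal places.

Accuracy = trace / total = (145+205+155+79+187=771) / 1198 = 771/1198 = 0.644

0.644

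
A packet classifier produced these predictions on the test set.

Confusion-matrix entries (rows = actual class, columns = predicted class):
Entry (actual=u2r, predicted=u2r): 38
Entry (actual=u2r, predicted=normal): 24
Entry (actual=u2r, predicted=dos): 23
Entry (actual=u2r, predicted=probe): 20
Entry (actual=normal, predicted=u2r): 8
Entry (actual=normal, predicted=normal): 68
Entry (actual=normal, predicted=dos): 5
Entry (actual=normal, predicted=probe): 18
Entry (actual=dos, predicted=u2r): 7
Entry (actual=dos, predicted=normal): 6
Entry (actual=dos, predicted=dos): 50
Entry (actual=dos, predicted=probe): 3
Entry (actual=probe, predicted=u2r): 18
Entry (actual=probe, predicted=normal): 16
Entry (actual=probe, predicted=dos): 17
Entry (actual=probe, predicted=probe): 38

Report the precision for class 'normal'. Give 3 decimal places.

0.596

precision = TP/(TP+FP).
normal: TP=68, FP=24+6+16=46 → 68/114 = 0.5965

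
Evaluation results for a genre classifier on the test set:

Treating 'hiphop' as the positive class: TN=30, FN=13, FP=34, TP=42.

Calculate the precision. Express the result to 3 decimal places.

Precision = TP/(TP+FP) = 42/(42+34) = 42/76 = 0.553

0.553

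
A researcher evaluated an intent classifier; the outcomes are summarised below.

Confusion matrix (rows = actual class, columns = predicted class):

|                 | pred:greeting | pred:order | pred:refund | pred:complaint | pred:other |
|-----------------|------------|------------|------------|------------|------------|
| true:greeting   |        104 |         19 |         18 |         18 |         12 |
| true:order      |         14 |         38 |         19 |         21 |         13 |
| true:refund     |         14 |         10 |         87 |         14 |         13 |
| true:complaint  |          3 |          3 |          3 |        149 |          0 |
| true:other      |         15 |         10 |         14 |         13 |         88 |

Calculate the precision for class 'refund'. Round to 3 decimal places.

Take TP from the diagonal, FP from the rest of the 'refund' prediction marginal, FN from the rest of the 'refund' actual marginal.
precision = TP/(TP+FP).
refund: TP=87, FP=18+19+3+14=54 → 87/141 = 0.6170

0.617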